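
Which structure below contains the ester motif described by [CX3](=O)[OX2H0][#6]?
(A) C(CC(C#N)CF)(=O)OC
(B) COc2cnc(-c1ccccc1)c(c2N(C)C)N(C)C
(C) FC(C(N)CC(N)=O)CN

A

[CX3](=O)[OX2H0][#6] describes a carbonyl carbon bonded to an oxygen that is itself bonded to carbon (no H on that O) (an ester).
(A) contains a methyl-ester group (-C(=O)OCH3), which satisfies every atom and bond constraint.
(B) has a methoxy ether (-OCH3) but the ether oxygen is not adjacent to a C=O carbon.
(C) has a primary amide (-C(=O)NH2) but the carbonyl is bonded to N, not to an O-C linkage.
So the answer is (A).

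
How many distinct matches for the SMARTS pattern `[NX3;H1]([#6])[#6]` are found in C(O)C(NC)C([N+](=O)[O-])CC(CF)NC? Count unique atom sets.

[NX3;H1]([#6])[#6] is the SMARTS for a secondary amine: a trivalent nitrogen with one H, bonded to two carbons.
The molecule carries 2 separate instances of an N-methylamino group (-NHCH3) meeting every constraint; each maps to a distinct set of atoms, giving 2 matches.

2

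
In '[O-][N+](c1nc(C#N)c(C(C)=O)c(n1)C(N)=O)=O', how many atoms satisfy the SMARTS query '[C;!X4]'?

3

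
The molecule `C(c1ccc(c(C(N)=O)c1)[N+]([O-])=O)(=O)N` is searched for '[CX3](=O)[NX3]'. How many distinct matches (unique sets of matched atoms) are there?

2

[CX3](=O)[NX3] is the SMARTS for an amide: a carbonyl carbon bonded to a trivalent nitrogen.
The molecule carries 2 separate instances of a primary amide (-C(=O)NH2) meeting every constraint; each maps to a distinct set of atoms, giving 2 matches.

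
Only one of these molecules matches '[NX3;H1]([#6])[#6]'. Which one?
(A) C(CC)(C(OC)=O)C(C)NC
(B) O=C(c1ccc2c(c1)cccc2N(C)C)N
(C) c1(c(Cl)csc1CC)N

[NX3;H1]([#6])[#6] describes a trivalent nitrogen with one H, bonded to two carbons (a secondary amine).
(A) contains an N-methylamino group (-NHCH3), which satisfies every atom and bond constraint.
(B) has a primary amide (-C(=O)NH2) but the -C(=O)NH2 nitrogen has H2, not H1.
(C) has a primary amino group (-NH2) but the nitrogen has H2 and only one carbon neighbour.
So the answer is (A).

A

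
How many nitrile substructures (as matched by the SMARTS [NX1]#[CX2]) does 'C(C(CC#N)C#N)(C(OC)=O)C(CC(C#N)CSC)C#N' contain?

4

[NX1]#[CX2] is the SMARTS for a nitrile: a nitrogen triple-bonded to a two-connected carbon.
The molecule carries 4 separate instances of a nitrile (-C#N) meeting every constraint; each maps to a distinct set of atoms, giving 4 matches.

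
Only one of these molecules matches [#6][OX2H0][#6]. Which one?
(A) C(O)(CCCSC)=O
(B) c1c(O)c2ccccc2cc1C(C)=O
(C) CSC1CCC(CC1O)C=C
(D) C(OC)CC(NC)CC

D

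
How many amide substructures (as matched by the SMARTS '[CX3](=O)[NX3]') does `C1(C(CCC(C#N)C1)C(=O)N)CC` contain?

[CX3](=O)[NX3] is the SMARTS for an amide: a carbonyl carbon bonded to a trivalent nitrogen.
Exactly one fragment in the molecule meets all constraints, giving 1 match.

1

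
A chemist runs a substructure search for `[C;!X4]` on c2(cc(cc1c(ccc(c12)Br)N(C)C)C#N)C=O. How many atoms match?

2

The query [C;!X4] means: aliphatic carbon that does not have four total connections.
Check the 18 heavy atoms by environment: 10× c (aromatic, X3) → no; 1× Br (X1) → no; 1× C (X3) → match; 1× O (X1) → no; 1× C (X2) → match; 1× N (X1) → no; 1× N (X3) → no; 2× C (X4) → no.
Summing the matching environments: 1 + 1 = 2 matching atoms.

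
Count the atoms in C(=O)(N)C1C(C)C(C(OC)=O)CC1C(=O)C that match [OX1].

3

Check the 16 heavy atoms by environment: 8× C (X4) → no; 3× C (X3) → no; 3× O (X1) → match; 1× O (X2) → no; 1× N (X3) → no.
That gives 3 matching atoms.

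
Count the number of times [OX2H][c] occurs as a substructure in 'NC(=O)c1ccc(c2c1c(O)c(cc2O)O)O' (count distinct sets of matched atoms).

4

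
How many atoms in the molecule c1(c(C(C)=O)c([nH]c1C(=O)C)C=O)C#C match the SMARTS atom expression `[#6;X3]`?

7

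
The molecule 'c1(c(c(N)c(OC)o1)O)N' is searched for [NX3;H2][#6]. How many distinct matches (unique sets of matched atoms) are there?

2

[NX3;H2][#6] is the SMARTS for a primary amine: a trivalent nitrogen with two H attached to carbon.
The molecule carries 2 separate instances of a primary amino group (-NH2) meeting every constraint; each maps to a distinct set of atoms, giving 2 matches.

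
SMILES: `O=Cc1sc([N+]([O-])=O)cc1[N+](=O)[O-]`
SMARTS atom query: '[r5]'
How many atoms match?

Check the 13 heavy atoms by environment: 1× s (aromatic, in 5-ring) → match; 4× c (aromatic, in 5-ring) → match; 2× N (charge +1, acyclic) → no; 2× O (charge -1, acyclic) → no; 3× O (acyclic) → no; 1× C (acyclic) → no.
Summing the matching environments: 1 + 4 = 5 matching atoms.

5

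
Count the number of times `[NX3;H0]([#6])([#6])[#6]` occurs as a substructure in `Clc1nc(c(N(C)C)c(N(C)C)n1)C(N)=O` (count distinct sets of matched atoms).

2

[NX3;H0]([#6])([#6])[#6] is the SMARTS for a tertiary amine: a trivalent nitrogen with no H, bonded to three carbons.
The molecule carries 2 separate instances of a dimethylamino group (-N(CH3)2) meeting every constraint; each maps to a distinct set of atoms, giving 2 matches.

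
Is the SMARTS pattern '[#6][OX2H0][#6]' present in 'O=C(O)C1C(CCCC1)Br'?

No

The pattern [#6][OX2H0][#6] describes an aliphatic oxygen bridging two carbons with no H on the oxygen — an ether.
The closest candidate here is a carboxylic acid group (-C(=O)OH), but the -OH oxygen has H1; the =O is OX1, not OX2. No other fragment satisfies the full query, so there is no match.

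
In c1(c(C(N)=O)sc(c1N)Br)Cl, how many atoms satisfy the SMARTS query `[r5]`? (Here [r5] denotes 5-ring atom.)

5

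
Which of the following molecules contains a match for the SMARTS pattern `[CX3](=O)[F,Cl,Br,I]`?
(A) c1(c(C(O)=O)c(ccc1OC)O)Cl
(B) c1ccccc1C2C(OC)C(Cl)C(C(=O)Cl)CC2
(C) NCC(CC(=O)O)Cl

[CX3](=O)[F,Cl,Br,I] describes a carbonyl carbon bonded to a halogen (an acyl halide).
(A) has a chloro substituent but the Cl is not on a carbonyl carbon.
(B) contains an acyl chloride (-C(=O)Cl), which satisfies every atom and bond constraint.
(C) has a carboxylic acid group (-C(=O)OH) but the carbonyl is bonded to -OH, not to a halogen.
So the answer is (B).

B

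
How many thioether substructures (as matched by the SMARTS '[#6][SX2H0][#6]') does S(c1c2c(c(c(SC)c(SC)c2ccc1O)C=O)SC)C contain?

[#6][SX2H0][#6] is the SMARTS for a thioether: an aliphatic sulfur bridging two carbons with no H on the sulfur.
The molecule carries 4 separate instances of a methylthio ether (-SCH3) meeting every constraint; each maps to a distinct set of atoms, giving 4 matches.

4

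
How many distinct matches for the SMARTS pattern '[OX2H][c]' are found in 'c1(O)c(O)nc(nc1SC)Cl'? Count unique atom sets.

2

[OX2H][c] is the SMARTS for a phenol: a hydroxyl oxygen attached to an aromatic carbon.
The molecule carries 2 separate instances of a hydroxyl group (-OH) meeting every constraint; each maps to a distinct set of atoms, giving 2 matches.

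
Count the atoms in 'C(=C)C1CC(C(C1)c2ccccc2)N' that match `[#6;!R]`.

2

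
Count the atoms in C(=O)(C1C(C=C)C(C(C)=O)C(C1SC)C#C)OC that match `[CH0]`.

3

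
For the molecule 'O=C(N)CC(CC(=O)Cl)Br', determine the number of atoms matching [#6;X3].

2

The query [#6;X3] means: any carbon (aromatic or not) with three total connections.
Check the 10 heavy atoms by environment: 3× C (X4) → no; 2× C (X3) → match; 2× O (X1) → no; 1× Cl (X1) → no; 1× Br (X1) → no; 1× N (X3) → no.
That gives 2 matching atoms.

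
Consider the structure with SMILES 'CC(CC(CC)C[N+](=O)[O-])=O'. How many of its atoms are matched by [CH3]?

The query [CH3] means: aliphatic carbon with exactly three hydrogens.
Check the 11 heavy atoms by environment: 3× C (H2) → no; 1× C (H1) → no; 2× C (H3) → match; 1× N (charge +1, H0) → no; 1× O (charge -1, H0) → no; 2× O (H0) → no; 1× C (H0) → no.
That gives 2 matching atoms.

2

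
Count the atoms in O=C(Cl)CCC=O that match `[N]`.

0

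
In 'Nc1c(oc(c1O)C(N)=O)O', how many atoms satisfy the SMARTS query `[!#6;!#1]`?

6

Check the 11 heavy atoms by environment: 1× o (aromatic) → match; 4× c (aromatic) → no; 2× N → match; 3× O → match; 1× C → no.
Summing the matching environments: 1 + 2 + 3 = 6 matching atoms.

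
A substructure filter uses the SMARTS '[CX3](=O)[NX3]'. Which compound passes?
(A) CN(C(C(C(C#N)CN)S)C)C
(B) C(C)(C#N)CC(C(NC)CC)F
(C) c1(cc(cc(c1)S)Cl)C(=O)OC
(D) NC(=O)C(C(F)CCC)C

[CX3](=O)[NX3] describes a carbonyl carbon bonded to a trivalent nitrogen (an amide).
(A) has a nitrile (-C#N) but the nitrile N is NX1 (triple-bonded), not NX3.
(B) has a nitrile (-C#N) but the nitrile N is NX1 (triple-bonded), not NX3.
(C) has a methyl-ester group (-C(=O)OCH3) but the carbonyl is bonded to O, not to an NX3 nitrogen.
(D) contains a primary amide (-C(=O)NH2), which satisfies every atom and bond constraint.
So the answer is (D).

D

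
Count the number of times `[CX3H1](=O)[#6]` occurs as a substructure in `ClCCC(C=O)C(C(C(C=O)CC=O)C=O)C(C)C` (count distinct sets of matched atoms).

4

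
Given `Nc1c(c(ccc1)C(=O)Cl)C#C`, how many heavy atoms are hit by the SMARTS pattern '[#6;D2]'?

4

The query [#6;D2] means: any carbon bonded to exactly two heavy atoms.
Check the 12 heavy atoms by environment: 3× c (aromatic, D2) → match; 3× c (aromatic, D3) → no; 1× C (D2) → match; 1× C (D1) → no; 1× N (D1) → no; 1× C (D3) → no; 1× O (D1) → no; 1× Cl (D1) → no.
Summing the matching environments: 3 + 1 = 4 matching atoms.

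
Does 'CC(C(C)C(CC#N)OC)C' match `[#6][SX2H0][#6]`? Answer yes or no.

The pattern [#6][SX2H0][#6] describes an aliphatic sulfur bridging two carbons with no H on the sulfur — a thioether.
The closest candidate here is a methoxy ether (-OCH3), but the bridging atom is O, not S. No other fragment satisfies the full query, so there is no match.

No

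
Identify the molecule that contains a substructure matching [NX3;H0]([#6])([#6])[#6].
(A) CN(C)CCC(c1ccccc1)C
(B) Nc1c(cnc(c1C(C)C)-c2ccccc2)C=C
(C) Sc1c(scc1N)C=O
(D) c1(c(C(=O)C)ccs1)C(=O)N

A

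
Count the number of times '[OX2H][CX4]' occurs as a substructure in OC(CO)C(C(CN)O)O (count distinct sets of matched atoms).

4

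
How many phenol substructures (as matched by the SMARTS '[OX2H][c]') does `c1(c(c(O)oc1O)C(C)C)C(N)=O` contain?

2

[OX2H][c] is the SMARTS for a phenol: a hydroxyl oxygen attached to an aromatic carbon.
The molecule carries 2 separate instances of a hydroxyl group (-OH) meeting every constraint; each maps to a distinct set of atoms, giving 2 matches.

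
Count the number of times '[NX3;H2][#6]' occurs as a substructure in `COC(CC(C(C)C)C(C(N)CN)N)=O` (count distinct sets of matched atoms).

[NX3;H2][#6] is the SMARTS for a primary amine: a trivalent nitrogen with two H attached to carbon.
The molecule carries 3 separate instances of a primary amino group (-NH2) meeting every constraint; each maps to a distinct set of atoms, giving 3 matches.

3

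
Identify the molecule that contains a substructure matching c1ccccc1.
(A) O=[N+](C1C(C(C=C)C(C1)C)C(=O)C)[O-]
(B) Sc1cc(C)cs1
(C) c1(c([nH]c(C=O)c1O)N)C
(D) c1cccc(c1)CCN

c1ccccc1 describes six aromatic carbons in a ring (a benzene ring).
(A) has a methyl group (-CH3) but no six-membered all-carbon aromatic ring is present.
(B) has a methyl group (-CH3) but no six-membered all-carbon aromatic ring is present.
(C) has a methyl group (-CH3) but no six-membered all-carbon aromatic ring is present.
(D) contains a phenyl ring, which satisfies every atom and bond constraint.
So the answer is (D).

D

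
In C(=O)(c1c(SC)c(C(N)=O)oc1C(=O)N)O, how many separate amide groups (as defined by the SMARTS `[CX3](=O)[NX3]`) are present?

2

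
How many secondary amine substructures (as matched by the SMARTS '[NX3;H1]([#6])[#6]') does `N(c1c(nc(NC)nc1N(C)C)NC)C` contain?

3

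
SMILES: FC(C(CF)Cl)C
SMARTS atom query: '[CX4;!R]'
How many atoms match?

4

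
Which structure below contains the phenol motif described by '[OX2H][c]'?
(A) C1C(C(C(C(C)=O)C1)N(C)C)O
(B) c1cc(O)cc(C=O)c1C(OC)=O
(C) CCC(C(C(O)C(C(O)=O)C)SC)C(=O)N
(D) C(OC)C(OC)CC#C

[OX2H][c] describes a hydroxyl oxygen attached to an aromatic carbon (a phenol).
(A) has a hydroxyl group (-OH) but the -OH is on an aliphatic carbon, not an aromatic c.
(B) contains a hydroxyl group (-OH), which satisfies every atom and bond constraint.
(C) has a hydroxyl group (-OH) but the -OH is on an aliphatic carbon, not an aromatic c.
(D) has a methoxy ether (-OCH3) but the oxygen has H0, not H1.
So the answer is (B).

B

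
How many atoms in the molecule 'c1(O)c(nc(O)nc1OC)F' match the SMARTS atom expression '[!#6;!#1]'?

6

Check the 11 heavy atoms by environment: 2× n (aromatic) → match; 4× c (aromatic) → no; 1× F → match; 3× O → match; 1× C → no.
Summing the matching environments: 2 + 1 + 3 = 6 matching atoms.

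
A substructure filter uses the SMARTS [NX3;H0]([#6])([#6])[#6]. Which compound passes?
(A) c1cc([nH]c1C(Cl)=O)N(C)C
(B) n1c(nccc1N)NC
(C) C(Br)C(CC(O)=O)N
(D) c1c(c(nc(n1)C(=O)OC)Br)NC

A

[NX3;H0]([#6])([#6])[#6] describes a trivalent nitrogen with no H, bonded to three carbons (a tertiary amine).
(A) contains a dimethylamino group (-N(CH3)2), which satisfies every atom and bond constraint.
(B) has a primary amino group (-NH2) but the nitrogen has H2, not H0 with three carbons.
(C) has a primary amino group (-NH2) but the nitrogen has H2, not H0 with three carbons.
(D) has an N-methylamino group (-NHCH3) but the nitrogen still has one H (H1), not H0.
So the answer is (A).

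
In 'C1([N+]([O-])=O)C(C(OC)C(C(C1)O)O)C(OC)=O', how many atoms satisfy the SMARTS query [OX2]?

The query [OX2] means: aliphatic oxygen with two total connections — ether, hydroxyl, or ester single-bond O.
Check the 17 heavy atoms by environment: 8× C (X4) → no; 4× O (X2) → match; 1× C (X3) → no; 2× O (X1) → no; 1× N (charge +1, X3) → no; 1× O (charge -1, X1) → no.
That gives 4 matching atoms.

4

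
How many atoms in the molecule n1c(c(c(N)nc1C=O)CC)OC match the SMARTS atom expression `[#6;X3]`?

5

Check the 13 heavy atoms by environment: 2× n (aromatic, X2) → no; 4× c (aromatic, X3) → match; 3× C (X4) → no; 1× C (X3) → match; 1× O (X1) → no; 1× O (X2) → no; 1× N (X3) → no.
Summing the matching environments: 4 + 1 = 5 matching atoms.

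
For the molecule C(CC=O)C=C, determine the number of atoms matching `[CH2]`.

3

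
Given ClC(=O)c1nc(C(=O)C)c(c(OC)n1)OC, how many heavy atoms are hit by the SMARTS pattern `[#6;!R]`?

The query [#6;!R] means: carbon not in any ring.
Check the 16 heavy atoms by environment: 2× n (aromatic, in 6-ring) → no; 4× c (aromatic, in 6-ring) → no; 5× C (acyclic) → match; 4× O (acyclic) → no; 1× Cl (acyclic) → no.
That gives 5 matching atoms.

5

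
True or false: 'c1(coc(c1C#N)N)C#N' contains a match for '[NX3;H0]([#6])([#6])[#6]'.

False

The pattern [NX3;H0]([#6])([#6])[#6] describes a trivalent nitrogen with no H, bonded to three carbons — a tertiary amine.
The closest candidate here is a primary amino group (-NH2), but the nitrogen has H2, not H0 with three carbons. No other fragment satisfies the full query, so there is no match.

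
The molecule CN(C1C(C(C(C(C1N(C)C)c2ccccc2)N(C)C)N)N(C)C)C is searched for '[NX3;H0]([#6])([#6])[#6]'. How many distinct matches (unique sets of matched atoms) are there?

[NX3;H0]([#6])([#6])[#6] is the SMARTS for a tertiary amine: a trivalent nitrogen with no H, bonded to three carbons.
The molecule carries 4 separate instances of a dimethylamino group (-N(CH3)2) meeting every constraint; each maps to a distinct set of atoms, giving 4 matches.

4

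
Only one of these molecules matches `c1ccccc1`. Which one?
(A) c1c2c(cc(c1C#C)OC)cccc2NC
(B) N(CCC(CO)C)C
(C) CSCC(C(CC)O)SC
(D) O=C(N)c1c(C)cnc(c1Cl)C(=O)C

c1ccccc1 describes six aromatic carbons in a ring (a benzene ring).
(A) contains the required atom environment, so the pattern matches.
(B) has a methyl group (-CH3) but no six-membered all-carbon aromatic ring is present.
(C) has a methyl group (-CH3) but no six-membered all-carbon aromatic ring is present.
(D) has a methyl group (-CH3) but no six-membered all-carbon aromatic ring is present.
So the answer is (A).

A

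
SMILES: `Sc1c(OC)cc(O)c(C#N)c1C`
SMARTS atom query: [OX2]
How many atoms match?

2

Check the 13 heavy atoms by environment: 6× c (aromatic, X3) → no; 1× C (X2) → no; 1× N (X1) → no; 2× O (X2) → match; 2× C (X4) → no; 1× S (X2) → no.
That gives 2 matching atoms.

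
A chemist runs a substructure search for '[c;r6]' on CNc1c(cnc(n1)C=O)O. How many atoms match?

Check the 11 heavy atoms by environment: 2× n (aromatic, in 6-ring) → no; 4× c (aromatic, in 6-ring) → match; 1× N (acyclic) → no; 2× C (acyclic) → no; 2× O (acyclic) → no.
That gives 4 matching atoms.

4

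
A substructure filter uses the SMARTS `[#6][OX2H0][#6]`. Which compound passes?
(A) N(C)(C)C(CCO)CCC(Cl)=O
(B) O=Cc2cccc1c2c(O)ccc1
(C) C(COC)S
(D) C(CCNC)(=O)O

[#6][OX2H0][#6] describes an aliphatic oxygen bridging two carbons with no H on the oxygen (an ether).
(A) has a hydroxyl group (-OH) but the oxygen has H1, not H0 bridging two carbons.
(B) has a hydroxyl group (-OH) but the oxygen has H1, not H0 bridging two carbons.
(C) contains a methoxy ether (-OCH3), which satisfies every atom and bond constraint.
(D) has a carboxylic acid group (-C(=O)OH) but the -OH oxygen has H1; the =O is OX1, not OX2.
So the answer is (C).

C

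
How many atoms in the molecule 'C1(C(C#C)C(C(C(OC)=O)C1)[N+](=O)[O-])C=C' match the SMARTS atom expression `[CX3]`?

3

Check the 16 heavy atoms by environment: 6× C (X4) → no; 3× C (X3) → match; 2× O (X1) → no; 1× O (X2) → no; 2× C (X2) → no; 1× N (charge +1, X3) → no; 1× O (charge -1, X1) → no.
That gives 3 matching atoms.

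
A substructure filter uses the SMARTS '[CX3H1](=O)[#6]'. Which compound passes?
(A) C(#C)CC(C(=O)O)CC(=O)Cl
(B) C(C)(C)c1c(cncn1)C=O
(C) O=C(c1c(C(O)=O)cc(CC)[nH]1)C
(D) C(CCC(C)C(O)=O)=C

[CX3H1](=O)[#6] describes an sp2 carbon with one H, double-bonded to O and single-bonded to carbon (an aldehyde).
(A) has a carboxylic acid group (-C(=O)OH) but the carbonyl carbon has H0 and is bonded to O, not H1.
(B) contains an aldehyde (-CHO), which satisfies every atom and bond constraint.
(C) has a carboxylic acid group (-C(=O)OH) but the carbonyl carbon has H0 and is bonded to O, not H1.
(D) has a carboxylic acid group (-C(=O)OH) but the carbonyl carbon has H0 and is bonded to O, not H1.
So the answer is (B).

B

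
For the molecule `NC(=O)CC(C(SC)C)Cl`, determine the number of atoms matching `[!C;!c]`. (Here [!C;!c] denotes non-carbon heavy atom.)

4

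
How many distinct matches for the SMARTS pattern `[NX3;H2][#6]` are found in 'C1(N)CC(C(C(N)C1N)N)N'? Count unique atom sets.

5

[NX3;H2][#6] is the SMARTS for a primary amine: a trivalent nitrogen with two H attached to carbon.
The molecule carries 5 separate instances of a primary amino group (-NH2) meeting every constraint; each maps to a distinct set of atoms, giving 5 matches.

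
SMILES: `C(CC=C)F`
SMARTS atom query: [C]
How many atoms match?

Check the 5 heavy atoms by environment: 4× C → match; 1× F → no.
That gives 4 matching atoms.

4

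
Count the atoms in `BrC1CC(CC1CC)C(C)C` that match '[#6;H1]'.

4

The query [#6;H1] means: any carbon bearing exactly one hydrogen.
Check the 11 heavy atoms by environment: 4× C (H1) → match; 3× C (H2) → no; 3× C (H3) → no; 1× Br (H0) → no.
That gives 4 matching atoms.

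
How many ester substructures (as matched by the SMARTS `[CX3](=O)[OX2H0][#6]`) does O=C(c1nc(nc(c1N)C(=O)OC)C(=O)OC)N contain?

2

[CX3](=O)[OX2H0][#6] is the SMARTS for an ester: a carbonyl carbon bonded to an oxygen that is itself bonded to carbon (no H on that O).
The molecule carries 2 separate instances of a methyl-ester group (-C(=O)OCH3) meeting every constraint; each maps to a distinct set of atoms, giving 2 matches.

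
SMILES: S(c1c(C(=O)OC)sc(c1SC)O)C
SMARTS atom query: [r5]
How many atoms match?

The query [r5] means: r5 matches atoms in a five-membered ring.
Check the 14 heavy atoms by environment: 1× s (aromatic, in 5-ring) → match; 4× c (aromatic, in 5-ring) → match; 4× C (acyclic) → no; 3× O (acyclic) → no; 2× S (acyclic) → no.
Summing the matching environments: 1 + 4 = 5 matching atoms.

5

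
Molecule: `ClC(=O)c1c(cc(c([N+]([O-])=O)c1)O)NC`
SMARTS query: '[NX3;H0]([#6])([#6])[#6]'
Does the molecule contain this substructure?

The pattern [NX3;H0]([#6])([#6])[#6] describes a trivalent nitrogen with no H, bonded to three carbons — a tertiary amine.
The closest candidate here is an N-methylamino group (-NHCH3), but the nitrogen still has one H (H1), not H0. No other fragment satisfies the full query, so there is no match.

No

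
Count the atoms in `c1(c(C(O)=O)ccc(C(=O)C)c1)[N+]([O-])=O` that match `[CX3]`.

2

The query [CX3] means: C with X3: aliphatic carbon with exactly 3 total connections.
Check the 15 heavy atoms by environment: 6× c (aromatic, X3) → no; 2× C (X3) → match; 3× O (X1) → no; 1× O (X2) → no; 1× C (X4) → no; 1× N (charge +1, X3) → no; 1× O (charge -1, X1) → no.
That gives 2 matching atoms.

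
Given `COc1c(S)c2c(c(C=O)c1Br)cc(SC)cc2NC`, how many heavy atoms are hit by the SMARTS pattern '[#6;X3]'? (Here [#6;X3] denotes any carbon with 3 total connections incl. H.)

11

Check the 20 heavy atoms by environment: 10× c (aromatic, X3) → match; 2× S (X2) → no; 3× C (X4) → no; 1× Br (X1) → no; 1× C (X3) → match; 1× O (X1) → no; 1× O (X2) → no; 1× N (X3) → no.
Summing the matching environments: 10 + 1 = 11 matching atoms.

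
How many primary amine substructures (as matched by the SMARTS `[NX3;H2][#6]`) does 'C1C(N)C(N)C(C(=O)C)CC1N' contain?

[NX3;H2][#6] is the SMARTS for a primary amine: a trivalent nitrogen with two H attached to carbon.
The molecule carries 3 separate instances of a primary amino group (-NH2) meeting every constraint; each maps to a distinct set of atoms, giving 3 matches.

3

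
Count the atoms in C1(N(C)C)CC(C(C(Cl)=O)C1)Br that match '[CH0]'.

The query [CH0] means: aliphatic carbon with no attached hydrogen.
Check the 12 heavy atoms by environment: 3× C (H1) → no; 2× C (H2) → no; 1× N (H0) → no; 2× C (H3) → no; 1× C (H0) → match; 1× O (H0) → no; 1× Cl (H0) → no; 1× Br (H0) → no.
That gives 1 matching atom.

1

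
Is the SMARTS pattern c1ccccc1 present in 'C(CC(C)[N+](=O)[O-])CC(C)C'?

No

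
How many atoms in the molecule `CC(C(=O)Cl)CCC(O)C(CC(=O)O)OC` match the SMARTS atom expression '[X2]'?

3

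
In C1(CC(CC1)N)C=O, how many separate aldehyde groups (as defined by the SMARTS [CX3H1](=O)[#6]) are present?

1

[CX3H1](=O)[#6] is the SMARTS for an aldehyde: an sp2 carbon with one H, double-bonded to O and single-bonded to carbon.
Exactly one fragment in the molecule meets all constraints, giving 1 match.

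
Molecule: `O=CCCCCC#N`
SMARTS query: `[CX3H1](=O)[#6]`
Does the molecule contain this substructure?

Yes

The pattern [CX3H1](=O)[#6] describes an sp2 carbon with one H, double-bonded to O and single-bonded to carbon — an aldehyde.
The molecule carries an aldehyde (-CHO), whose atoms satisfy every constraint of the query, so the pattern matches.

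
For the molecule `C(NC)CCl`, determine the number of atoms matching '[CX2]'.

0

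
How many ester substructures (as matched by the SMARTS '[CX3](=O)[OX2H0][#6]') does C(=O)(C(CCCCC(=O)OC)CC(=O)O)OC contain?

[CX3](=O)[OX2H0][#6] is the SMARTS for an ester: a carbonyl carbon bonded to an oxygen that is itself bonded to carbon (no H on that O).
The molecule carries 2 separate instances of a methyl-ester group (-C(=O)OCH3) meeting every constraint; each maps to a distinct set of atoms, giving 2 matches.

2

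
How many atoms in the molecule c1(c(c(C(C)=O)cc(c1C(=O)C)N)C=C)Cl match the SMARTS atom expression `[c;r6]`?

6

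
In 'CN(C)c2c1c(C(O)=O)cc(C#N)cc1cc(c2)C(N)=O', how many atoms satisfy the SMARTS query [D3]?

9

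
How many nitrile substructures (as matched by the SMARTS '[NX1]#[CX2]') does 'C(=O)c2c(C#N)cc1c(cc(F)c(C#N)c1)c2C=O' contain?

2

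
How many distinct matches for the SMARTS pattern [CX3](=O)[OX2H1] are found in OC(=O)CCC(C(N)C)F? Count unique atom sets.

1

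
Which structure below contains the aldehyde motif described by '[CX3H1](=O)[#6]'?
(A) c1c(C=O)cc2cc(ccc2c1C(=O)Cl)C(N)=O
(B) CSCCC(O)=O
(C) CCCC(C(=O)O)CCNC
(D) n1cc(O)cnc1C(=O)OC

A

[CX3H1](=O)[#6] describes an sp2 carbon with one H, double-bonded to O and single-bonded to carbon (an aldehyde).
(A) contains an aldehyde (-CHO), which satisfies every atom and bond constraint.
(B) has a carboxylic acid group (-C(=O)OH) but the carbonyl carbon has H0 and is bonded to O, not H1.
(C) has a carboxylic acid group (-C(=O)OH) but the carbonyl carbon has H0 and is bonded to O, not H1.
(D) has a methyl-ester group (-C(=O)OCH3) but the carbonyl carbon has H0, not H1.
So the answer is (A).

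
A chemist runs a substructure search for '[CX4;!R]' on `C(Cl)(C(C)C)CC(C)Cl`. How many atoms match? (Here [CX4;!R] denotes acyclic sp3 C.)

7

The query [CX4;!R] means: aliphatic carbon with four total connections, not in a ring.
Check the 9 heavy atoms by environment: 7× C (X4, acyclic) → match; 2× Cl (X1, acyclic) → no.
That gives 7 matching atoms.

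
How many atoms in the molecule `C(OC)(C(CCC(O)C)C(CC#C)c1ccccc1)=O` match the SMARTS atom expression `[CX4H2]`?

3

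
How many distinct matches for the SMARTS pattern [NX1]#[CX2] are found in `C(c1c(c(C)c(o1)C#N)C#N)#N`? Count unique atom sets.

3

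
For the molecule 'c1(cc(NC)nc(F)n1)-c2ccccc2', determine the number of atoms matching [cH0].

The query [cH0] means: aromatic carbon with no attached hydrogen (substituted or ring-fusion).
Check the 15 heavy atoms by environment: 2× n (aromatic, H0) → no; 4× c (aromatic, H0) → match; 6× c (aromatic, H1) → no; 1× N (H1) → no; 1× C (H3) → no; 1× F (H0) → no.
That gives 4 matching atoms.

4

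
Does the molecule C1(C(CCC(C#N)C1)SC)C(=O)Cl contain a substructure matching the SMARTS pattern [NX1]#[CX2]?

Yes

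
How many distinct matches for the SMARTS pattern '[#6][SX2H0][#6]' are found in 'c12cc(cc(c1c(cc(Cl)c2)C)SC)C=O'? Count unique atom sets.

1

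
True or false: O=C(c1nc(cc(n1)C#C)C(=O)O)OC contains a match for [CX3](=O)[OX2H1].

The pattern [CX3](=O)[OX2H1] describes an sp2 carbon double-bonded to O and single-bonded to an -OH oxygen — a carboxylic acid.
The molecule carries a carboxylic acid group (-C(=O)OH), whose atoms satisfy every constraint of the query, so the pattern matches.

True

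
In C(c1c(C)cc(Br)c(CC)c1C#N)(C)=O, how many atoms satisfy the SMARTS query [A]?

Check the 15 heavy atoms by environment: 6× c (aromatic) → no; 6× C → match; 1× N → match; 1× Br → match; 1× O → match.
Summing the matching environments: 6 + 1 + 1 + 1 = 9 matching atoms.

9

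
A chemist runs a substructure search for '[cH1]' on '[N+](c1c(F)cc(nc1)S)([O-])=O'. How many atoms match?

Check the 11 heavy atoms by environment: 1× n (aromatic, H0) → no; 2× c (aromatic, H1) → match; 3× c (aromatic, H0) → no; 1× S (H1) → no; 1× N (charge +1, H0) → no; 1× O (charge -1, H0) → no; 1× O (H0) → no; 1× F (H0) → no.
That gives 2 matching atoms.

2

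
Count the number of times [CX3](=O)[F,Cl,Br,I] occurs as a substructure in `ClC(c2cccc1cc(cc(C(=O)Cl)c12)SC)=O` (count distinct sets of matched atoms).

[CX3](=O)[F,Cl,Br,I] is the SMARTS for an acyl halide: a carbonyl carbon bonded to a halogen.
The molecule carries 2 separate instances of an acyl chloride (-C(=O)Cl) meeting every constraint; each maps to a distinct set of atoms, giving 2 matches.

2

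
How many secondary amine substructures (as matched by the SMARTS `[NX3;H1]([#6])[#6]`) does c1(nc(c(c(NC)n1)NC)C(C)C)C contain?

[NX3;H1]([#6])[#6] is the SMARTS for a secondary amine: a trivalent nitrogen with one H, bonded to two carbons.
The molecule carries 2 separate instances of an N-methylamino group (-NHCH3) meeting every constraint; each maps to a distinct set of atoms, giving 2 matches.

2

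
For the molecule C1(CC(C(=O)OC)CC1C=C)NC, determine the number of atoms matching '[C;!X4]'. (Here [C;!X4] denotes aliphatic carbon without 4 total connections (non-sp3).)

The query [C;!X4] means: aliphatic carbon that does not have four total connections.
Check the 13 heavy atoms by environment: 7× C (X4) → no; 1× N (X3) → no; 3× C (X3) → match; 1× O (X1) → no; 1× O (X2) → no.
That gives 3 matching atoms.

3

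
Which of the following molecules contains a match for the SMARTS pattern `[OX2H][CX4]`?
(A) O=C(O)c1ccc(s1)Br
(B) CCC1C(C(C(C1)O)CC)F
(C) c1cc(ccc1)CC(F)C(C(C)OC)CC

[OX2H][CX4] describes a hydroxyl oxygen bound to an sp3 (X4) carbon (an aliphatic alcohol).
(A) has a carboxylic acid group (-C(=O)OH) but the -OH is on a CX3 carbonyl carbon, not a CX4 carbon.
(B) contains a hydroxyl group (-OH), which satisfies every atom and bond constraint.
(C) has a methoxy ether (-OCH3) but the oxygen has H0 (ether), not H1.
So the answer is (B).

B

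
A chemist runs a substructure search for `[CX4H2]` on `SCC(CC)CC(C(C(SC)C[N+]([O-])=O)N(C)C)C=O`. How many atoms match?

Check the 20 heavy atoms by environment: 4× C (H2, X4) → match; 4× C (H1, X4) → no; 4× C (H3, X4) → no; 1× N (H0, X3) → no; 1× S (H1, X2) → no; 1× C (H1, X3) → no; 2× O (H0, X1) → no; 1× S (H0, X2) → no; 1× N (charge +1, H0, X3) → no; 1× O (charge -1, H0, X1) → no.
That gives 4 matching atoms.

4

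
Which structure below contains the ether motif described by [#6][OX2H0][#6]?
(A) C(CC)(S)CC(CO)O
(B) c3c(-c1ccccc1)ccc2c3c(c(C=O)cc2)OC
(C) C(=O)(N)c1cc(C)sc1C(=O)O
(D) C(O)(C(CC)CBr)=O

B

[#6][OX2H0][#6] describes an aliphatic oxygen bridging two carbons with no H on the oxygen (an ether).
(A) has a hydroxyl group (-OH) but the oxygen has H1, not H0 bridging two carbons.
(B) contains a methoxy ether (-OCH3), which satisfies every atom and bond constraint.
(C) has a carboxylic acid group (-C(=O)OH) but the -OH oxygen has H1; the =O is OX1, not OX2.
(D) has a carboxylic acid group (-C(=O)OH) but the -OH oxygen has H1; the =O is OX1, not OX2.
So the answer is (B).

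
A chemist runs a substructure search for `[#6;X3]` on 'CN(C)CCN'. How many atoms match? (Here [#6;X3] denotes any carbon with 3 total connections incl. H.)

0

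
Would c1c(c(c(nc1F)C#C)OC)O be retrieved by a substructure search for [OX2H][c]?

Yes

The pattern [OX2H][c] describes a hydroxyl oxygen attached to an aromatic carbon — a phenol.
The molecule carries a hydroxyl group (-OH), whose atoms satisfy every constraint of the query, so the pattern matches.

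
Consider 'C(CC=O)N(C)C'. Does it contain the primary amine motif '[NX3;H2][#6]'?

The pattern [NX3;H2][#6] describes a trivalent nitrogen with two H attached to carbon — a primary amine.
The closest candidate here is a dimethylamino group (-N(CH3)2), but the nitrogen has H0, not H2. No other fragment satisfies the full query, so there is no match.

No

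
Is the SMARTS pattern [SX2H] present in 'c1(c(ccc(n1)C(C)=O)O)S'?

Yes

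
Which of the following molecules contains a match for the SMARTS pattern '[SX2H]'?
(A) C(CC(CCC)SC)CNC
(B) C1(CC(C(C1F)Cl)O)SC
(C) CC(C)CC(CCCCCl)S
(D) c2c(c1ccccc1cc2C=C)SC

C

[SX2H] describes an aliphatic sulfur with two connections, one being H (a thiol).
(A) has a methylthio ether (-SCH3) but the sulfur has H0 (bonded to two carbons), not H1.
(B) has a hydroxyl group (-OH) but it is an -OH, not an -SH.
(C) contains a thiol (-SH), which satisfies every atom and bond constraint.
(D) has a methylthio ether (-SCH3) but the sulfur has H0 (bonded to two carbons), not H1.
So the answer is (C).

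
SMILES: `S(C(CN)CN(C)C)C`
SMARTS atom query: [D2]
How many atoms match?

3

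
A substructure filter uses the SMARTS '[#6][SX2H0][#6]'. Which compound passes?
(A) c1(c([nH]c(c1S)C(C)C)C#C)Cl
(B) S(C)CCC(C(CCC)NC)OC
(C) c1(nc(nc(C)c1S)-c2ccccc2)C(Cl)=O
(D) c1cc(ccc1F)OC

B

[#6][SX2H0][#6] describes an aliphatic sulfur bridging two carbons with no H on the sulfur (a thioether).
(A) has a thiol (-SH) but the sulfur has H1, not H0 bridging two carbons.
(B) contains a methylthio ether (-SCH3), which satisfies every atom and bond constraint.
(C) has a thiol (-SH) but the sulfur has H1, not H0 bridging two carbons.
(D) has a methoxy ether (-OCH3) but the bridging atom is O, not S.
So the answer is (B).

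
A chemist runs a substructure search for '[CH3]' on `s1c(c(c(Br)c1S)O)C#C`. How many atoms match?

0

Check the 10 heavy atoms by environment: 1× s (aromatic, H0) → no; 4× c (aromatic, H0) → no; 1× O (H1) → no; 1× Br (H0) → no; 1× S (H1) → no; 1× C (H0) → no; 1× C (H1) → no.
No environment satisfies the query, so 0 matching atoms.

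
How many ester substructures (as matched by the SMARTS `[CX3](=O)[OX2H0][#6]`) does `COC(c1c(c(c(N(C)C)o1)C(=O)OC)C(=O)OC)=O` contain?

[CX3](=O)[OX2H0][#6] is the SMARTS for an ester: a carbonyl carbon bonded to an oxygen that is itself bonded to carbon (no H on that O).
The molecule carries 3 separate instances of a methyl-ester group (-C(=O)OCH3) meeting every constraint; each maps to a distinct set of atoms, giving 3 matches.

3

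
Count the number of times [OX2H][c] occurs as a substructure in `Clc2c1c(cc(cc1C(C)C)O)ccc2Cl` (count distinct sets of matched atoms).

[OX2H][c] is the SMARTS for a phenol: a hydroxyl oxygen attached to an aromatic carbon.
Exactly one fragment in the molecule meets all constraints, giving 1 match.

1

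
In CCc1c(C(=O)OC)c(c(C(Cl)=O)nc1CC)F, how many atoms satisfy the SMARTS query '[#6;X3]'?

7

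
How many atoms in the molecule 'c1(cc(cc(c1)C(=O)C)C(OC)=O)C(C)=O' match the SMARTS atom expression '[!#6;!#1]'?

4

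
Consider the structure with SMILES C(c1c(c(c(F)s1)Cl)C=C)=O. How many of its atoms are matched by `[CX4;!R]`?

0

The query [CX4;!R] means: aliphatic carbon with four total connections, not in a ring.
Check the 11 heavy atoms by environment: 1× s (aromatic, X2, in 5-ring) → no; 4× c (aromatic, X3, in 5-ring) → no; 1× F (X1, acyclic) → no; 3× C (X3, acyclic) → no; 1× O (X1, acyclic) → no; 1× Cl (X1, acyclic) → no.
No environment satisfies the query, so 0 matching atoms.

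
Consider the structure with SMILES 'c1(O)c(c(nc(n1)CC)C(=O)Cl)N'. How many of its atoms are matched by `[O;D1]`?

The query [O;D1] means: aliphatic oxygen bonded to exactly one heavy atom.
Check the 13 heavy atoms by environment: 2× n (aromatic, D2) → no; 4× c (aromatic, D3) → no; 1× C (D3) → no; 2× O (D1) → match; 1× Cl (D1) → no; 1× C (D2) → no; 1× C (D1) → no; 1× N (D1) → no.
That gives 2 matching atoms.

2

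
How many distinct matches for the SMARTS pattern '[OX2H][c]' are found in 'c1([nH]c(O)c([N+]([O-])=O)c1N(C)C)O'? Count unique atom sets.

[OX2H][c] is the SMARTS for a phenol: a hydroxyl oxygen attached to an aromatic carbon.
The molecule carries 2 separate instances of a hydroxyl group (-OH) meeting every constraint; each maps to a distinct set of atoms, giving 2 matches.

2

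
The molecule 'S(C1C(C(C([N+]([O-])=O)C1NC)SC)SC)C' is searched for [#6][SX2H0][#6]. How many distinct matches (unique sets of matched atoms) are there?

3

[#6][SX2H0][#6] is the SMARTS for a thioether: an aliphatic sulfur bridging two carbons with no H on the sulfur.
The molecule carries 3 separate instances of a methylthio ether (-SCH3) meeting every constraint; each maps to a distinct set of atoms, giving 3 matches.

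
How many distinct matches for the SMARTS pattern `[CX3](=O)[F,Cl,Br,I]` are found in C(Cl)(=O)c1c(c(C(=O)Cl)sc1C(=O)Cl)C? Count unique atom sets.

[CX3](=O)[F,Cl,Br,I] is the SMARTS for an acyl halide: a carbonyl carbon bonded to a halogen.
The molecule carries 3 separate instances of an acyl chloride (-C(=O)Cl) meeting every constraint; each maps to a distinct set of atoms, giving 3 matches.

3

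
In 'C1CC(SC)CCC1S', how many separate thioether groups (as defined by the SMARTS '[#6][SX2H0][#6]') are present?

1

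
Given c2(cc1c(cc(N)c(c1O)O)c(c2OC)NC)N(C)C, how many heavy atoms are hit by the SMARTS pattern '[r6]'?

10

Check the 20 heavy atoms by environment: 10× c (aromatic, in 6-ring) → match; 3× O (acyclic) → no; 3× N (acyclic) → no; 4× C (acyclic) → no.
That gives 10 matching atoms.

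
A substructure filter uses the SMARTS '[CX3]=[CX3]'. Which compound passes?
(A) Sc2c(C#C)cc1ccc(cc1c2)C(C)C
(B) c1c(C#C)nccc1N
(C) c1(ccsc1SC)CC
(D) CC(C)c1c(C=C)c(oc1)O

[CX3]=[CX3] describes a non-aromatic C=C double bond between two sp2 carbons (an alkene).
(A) has an ethynyl group (-C#CH) but the C-C bond is a triple bond, not a double bond.
(B) has an ethynyl group (-C#CH) but the C-C bond is a triple bond, not a double bond.
(C) has an ethyl group (-CH2CH3) but its C-C bond is a single bond between CX4 carbons, not CX3=CX3.
(D) contains a vinyl group (-CH=CH2), which satisfies every atom and bond constraint.
So the answer is (D).

D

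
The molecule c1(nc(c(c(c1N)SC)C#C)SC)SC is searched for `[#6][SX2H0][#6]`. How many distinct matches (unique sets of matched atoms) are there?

[#6][SX2H0][#6] is the SMARTS for a thioether: an aliphatic sulfur bridging two carbons with no H on the sulfur.
The molecule carries 3 separate instances of a methylthio ether (-SCH3) meeting every constraint; each maps to a distinct set of atoms, giving 3 matches.

3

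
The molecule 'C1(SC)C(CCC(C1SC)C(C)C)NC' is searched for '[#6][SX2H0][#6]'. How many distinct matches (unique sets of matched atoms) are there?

2

[#6][SX2H0][#6] is the SMARTS for a thioether: an aliphatic sulfur bridging two carbons with no H on the sulfur.
The molecule carries 2 separate instances of a methylthio ether (-SCH3) meeting every constraint; each maps to a distinct set of atoms, giving 2 matches.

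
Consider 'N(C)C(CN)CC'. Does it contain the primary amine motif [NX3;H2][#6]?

The pattern [NX3;H2][#6] describes a trivalent nitrogen with two H attached to carbon — a primary amine.
The molecule carries a primary amino group (-NH2), whose atoms satisfy every constraint of the query, so the pattern matches.

Yes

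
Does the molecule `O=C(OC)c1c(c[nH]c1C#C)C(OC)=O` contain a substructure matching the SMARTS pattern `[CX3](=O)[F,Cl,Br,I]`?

The pattern [CX3](=O)[F,Cl,Br,I] describes a carbonyl carbon bonded to a halogen — an acyl halide.
The closest candidate here is a methyl-ester group (-C(=O)OCH3), but the carbonyl is bonded to -O-C, not to a halogen. No other fragment satisfies the full query, so there is no match.

No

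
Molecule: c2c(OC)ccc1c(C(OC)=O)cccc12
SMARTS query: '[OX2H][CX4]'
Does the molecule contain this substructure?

The pattern [OX2H][CX4] describes a hydroxyl oxygen bound to an sp3 (X4) carbon — an aliphatic alcohol.
The closest candidate here is a methoxy ether (-OCH3), but the oxygen has H0 (ether), not H1. No other fragment satisfies the full query, so there is no match.

No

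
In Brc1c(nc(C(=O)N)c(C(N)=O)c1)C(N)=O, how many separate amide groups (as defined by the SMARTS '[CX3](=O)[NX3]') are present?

3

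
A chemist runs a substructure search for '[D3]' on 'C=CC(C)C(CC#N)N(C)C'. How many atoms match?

The query [D3] means: atom with exactly three heavy-atom neighbours.
Check the 11 heavy atoms by environment: 4× C (D1) → no; 2× C (D3) → match; 3× C (D2) → no; 1× N (D1) → no; 1× N (D3) → match.
Summing the matching environments: 2 + 1 = 3 matching atoms.

3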